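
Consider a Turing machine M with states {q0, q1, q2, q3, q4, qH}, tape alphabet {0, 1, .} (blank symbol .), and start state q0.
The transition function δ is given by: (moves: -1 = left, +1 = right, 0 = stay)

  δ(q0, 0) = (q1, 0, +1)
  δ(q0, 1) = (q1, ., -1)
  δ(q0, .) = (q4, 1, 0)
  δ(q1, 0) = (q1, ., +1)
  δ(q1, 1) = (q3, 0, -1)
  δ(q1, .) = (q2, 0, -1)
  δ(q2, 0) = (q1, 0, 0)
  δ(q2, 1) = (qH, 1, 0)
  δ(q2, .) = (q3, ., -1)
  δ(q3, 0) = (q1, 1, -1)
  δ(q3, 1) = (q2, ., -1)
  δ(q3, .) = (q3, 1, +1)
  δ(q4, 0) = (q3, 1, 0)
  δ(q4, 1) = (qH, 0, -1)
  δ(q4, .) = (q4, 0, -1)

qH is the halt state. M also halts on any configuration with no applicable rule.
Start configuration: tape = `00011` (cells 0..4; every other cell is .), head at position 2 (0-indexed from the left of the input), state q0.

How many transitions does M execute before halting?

24

state=q0 head=2 tape=.....00[0]11   (q0,0)→(q1,0,+1)
state=q1 head=3 tape=.....000[1]1   (q1,1)→(q3,0,-1)
state=q3 head=2 tape=.....00[0]01   (q3,0)→(q1,1,-1)
state=q1 head=1 tape=.....0[0]101   (q1,0)→(q1,.,+1)
state=q1 head=2 tape=.....0.[1]01   (q1,1)→(q3,0,-1)
state=q3 head=1 tape=.....0[.]001   (q3,.)→(q3,1,+1)
state=q3 head=2 tape=.....01[0]01   (q3,0)→(q1,1,-1)
state=q1 head=1 tape=.....0[1]101   (q1,1)→(q3,0,-1)
state=q3 head=0 tape=.....[0]0101   (q3,0)→(q1,1,-1)
state=q1 head=-1 tape=....[.]10101   (q1,.)→(q2,0,-1)
state=q2 head=-2 tape=...[.]010101   (q2,.)→(q3,.,-1)
state=q3 head=-3 tape=..[.].010101   (q3,.)→(q3,1,+1)
state=q3 head=-2 tape=..1[.]010101   (q3,.)→(q3,1,+1)
state=q3 head=-1 tape=..11[0]10101   (q3,0)→(q1,1,-1)
state=q1 head=-2 tape=..1[1]110101   (q1,1)→(q3,0,-1)
state=q3 head=-3 tape=..[1]0110101   (q3,1)→(q2,.,-1)
state=q2 head=-4 tape=.[.].0110101   (q2,.)→(q3,.,-1)
state=q3 head=-5 tape=[.]..0110101   (q3,.)→(q3,1,+1)
state=q3 head=-4 tape=1[.].0110101   (q3,.)→(q3,1,+1)
state=q3 head=-3 tape=11[.]0110101   (q3,.)→(q3,1,+1)
state=q3 head=-2 tape=111[0]110101   (q3,0)→(q1,1,-1)
state=q1 head=-3 tape=11[1]1110101   (q1,1)→(q3,0,-1)
state=q3 head=-4 tape=1[1]01110101   (q3,1)→(q2,.,-1)
state=q2 head=-5 tape=[1].01110101   (q2,1)→(qH,1,0)
state=qH head=-5 tape=[1].01110101
M halts after 24 transitions.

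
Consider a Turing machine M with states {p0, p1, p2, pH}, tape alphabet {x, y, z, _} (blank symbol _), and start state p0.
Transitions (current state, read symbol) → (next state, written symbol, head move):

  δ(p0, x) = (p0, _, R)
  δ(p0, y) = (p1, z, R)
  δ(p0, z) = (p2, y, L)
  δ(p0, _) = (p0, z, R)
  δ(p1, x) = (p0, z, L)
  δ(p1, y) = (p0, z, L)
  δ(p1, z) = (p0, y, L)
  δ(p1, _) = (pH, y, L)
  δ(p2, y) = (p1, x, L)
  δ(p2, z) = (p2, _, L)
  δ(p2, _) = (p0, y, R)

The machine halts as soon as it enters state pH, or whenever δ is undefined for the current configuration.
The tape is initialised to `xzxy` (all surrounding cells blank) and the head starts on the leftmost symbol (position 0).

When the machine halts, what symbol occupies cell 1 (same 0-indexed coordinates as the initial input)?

state=p0 head=0 tape=__[x]zxy   (p0,x)→(p0,_,R)
state=p0 head=1 tape=___[z]xy   (p0,z)→(p2,y,L)
state=p2 head=0 tape=__[_]yxy   (p2,_)→(p0,y,R)
state=p0 head=1 tape=__y[y]xy   (p0,y)→(p1,z,R)
state=p1 head=2 tape=__yz[x]y   (p1,x)→(p0,z,L)
state=p0 head=1 tape=__y[z]zy   (p0,z)→(p2,y,L)
state=p2 head=0 tape=__[y]yzy   (p2,y)→(p1,x,L)
state=p1 head=-1 tape=_[_]xyzy   (p1,_)→(pH,y,L)
state=pH head=-2 tape=[_]yxyzy
Cell 1 holds y when M halts.

y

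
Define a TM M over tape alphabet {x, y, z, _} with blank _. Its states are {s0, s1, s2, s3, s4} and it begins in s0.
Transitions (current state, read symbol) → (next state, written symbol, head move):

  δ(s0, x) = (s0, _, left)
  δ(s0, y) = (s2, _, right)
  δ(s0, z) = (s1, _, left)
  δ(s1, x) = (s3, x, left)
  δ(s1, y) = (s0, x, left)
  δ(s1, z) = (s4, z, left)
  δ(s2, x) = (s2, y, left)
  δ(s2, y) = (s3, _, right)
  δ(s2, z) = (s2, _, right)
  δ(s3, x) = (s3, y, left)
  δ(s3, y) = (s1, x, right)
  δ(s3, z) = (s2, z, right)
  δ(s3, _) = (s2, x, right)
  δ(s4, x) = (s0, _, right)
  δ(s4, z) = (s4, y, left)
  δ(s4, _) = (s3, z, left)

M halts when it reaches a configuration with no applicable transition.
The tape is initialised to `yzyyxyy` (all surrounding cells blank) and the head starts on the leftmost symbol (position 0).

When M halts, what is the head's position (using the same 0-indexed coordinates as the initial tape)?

4

s0 | [y]zyyxyy   read y → write _, move right, go to s2
s2 | _[z]yyxyy   read z → write _, move right, go to s2
s2 | __[y]yxyy   read y → write _, move right, go to s3
s3 | ___[y]xyy   read y → write x, move right, go to s1
s1 | ___x[x]yy   read x → write x, move left, go to s3
s3 | ___[x]xyy   read x → write y, move left, go to s3
s3 | __[_]yxyy   read _ → write x, move right, go to s2
s2 | __x[y]xyy   read y → write _, move right, go to s3
s3 | __x_[x]yy   read x → write y, move left, go to s3
s3 | __x[_]yyy   read _ → write x, move right, go to s2
s2 | __xx[y]yy   read y → write _, move right, go to s3
s3 | __xx_[y]y   read y → write x, move right, go to s1
s1 | __xx_x[y]   read y → write x, move left, go to s0
s0 | __xx_[x]x   read x → write _, move left, go to s0
s0 | __xx[_]_x
At halt the head is at cell 4.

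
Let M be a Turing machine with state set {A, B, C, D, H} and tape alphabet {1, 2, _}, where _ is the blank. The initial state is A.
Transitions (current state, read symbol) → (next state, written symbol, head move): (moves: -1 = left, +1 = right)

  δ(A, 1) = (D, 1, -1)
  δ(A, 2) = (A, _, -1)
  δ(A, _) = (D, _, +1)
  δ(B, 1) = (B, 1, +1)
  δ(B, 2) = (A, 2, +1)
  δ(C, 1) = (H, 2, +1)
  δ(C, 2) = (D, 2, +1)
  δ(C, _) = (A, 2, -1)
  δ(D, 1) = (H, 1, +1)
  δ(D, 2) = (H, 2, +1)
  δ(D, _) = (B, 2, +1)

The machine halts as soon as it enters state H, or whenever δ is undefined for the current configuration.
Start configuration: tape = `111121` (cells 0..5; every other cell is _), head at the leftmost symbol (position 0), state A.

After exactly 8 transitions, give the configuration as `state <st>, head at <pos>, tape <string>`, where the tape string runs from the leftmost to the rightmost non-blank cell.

state D, head at 4, tape 2111121

A | _[1]11121   read 1 → write 1, move -1, go to D
D | [_]111121   read _ → write 2, move +1, go to B
B | 2[1]11121   read 1 → write 1, move +1, go to B
B | 21[1]1121   read 1 → write 1, move +1, go to B
B | 211[1]121   read 1 → write 1, move +1, go to B
B | 2111[1]21   read 1 → write 1, move +1, go to B
B | 21111[2]1   read 2 → write 2, move +1, go to A
A | 211112[1]   read 1 → write 1, move -1, go to D
D | 21111[2]1
After 8 steps: state D, head at 4, tape 2111121.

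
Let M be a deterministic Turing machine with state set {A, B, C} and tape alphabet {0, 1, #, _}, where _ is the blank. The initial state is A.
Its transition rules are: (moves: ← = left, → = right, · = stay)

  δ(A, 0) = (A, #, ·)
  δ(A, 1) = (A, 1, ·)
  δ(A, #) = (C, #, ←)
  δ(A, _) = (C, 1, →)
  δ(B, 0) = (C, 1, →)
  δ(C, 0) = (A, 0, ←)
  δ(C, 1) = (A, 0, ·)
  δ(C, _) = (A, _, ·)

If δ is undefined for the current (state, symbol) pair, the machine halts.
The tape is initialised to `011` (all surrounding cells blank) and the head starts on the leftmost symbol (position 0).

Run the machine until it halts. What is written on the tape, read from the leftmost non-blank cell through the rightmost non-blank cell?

1#11

A | _[0]11   read 0 → write #, move ·, go to A
A | _[#]11   read # → write #, move ←, go to C
C | [_]#11   read _ → write _, move ·, go to A
A | [_]#11   read _ → write 1, move →, go to C
C | 1[#]11
The non-blank tape span at halt is 1#11.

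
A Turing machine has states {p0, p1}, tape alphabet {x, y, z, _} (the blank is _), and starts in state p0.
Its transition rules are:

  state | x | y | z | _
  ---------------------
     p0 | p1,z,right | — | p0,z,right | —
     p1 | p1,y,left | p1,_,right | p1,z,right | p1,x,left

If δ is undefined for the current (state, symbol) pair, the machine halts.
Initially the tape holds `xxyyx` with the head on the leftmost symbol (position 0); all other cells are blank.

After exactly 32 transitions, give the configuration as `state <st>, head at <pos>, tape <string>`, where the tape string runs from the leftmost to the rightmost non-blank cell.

state p1, head at 0, tape zyyyy

state=p0 head=0 tape=[x]xyyx   (p0,x)→(p1,z,right)
state=p1 head=1 tape=z[x]yyx   (p1,x)→(p1,y,left)
state=p1 head=0 tape=[z]yyyx   (p1,z)→(p1,z,right)
state=p1 head=1 tape=z[y]yyx   (p1,y)→(p1,_,right)
state=p1 head=2 tape=z_[y]yx   (p1,y)→(p1,_,right)
state=p1 head=3 tape=z__[y]x   (p1,y)→(p1,_,right)
state=p1 head=4 tape=z___[x]   (p1,x)→(p1,y,left)
state=p1 head=3 tape=z__[_]y   (p1,_)→(p1,x,left)
state=p1 head=2 tape=z_[_]xy   (p1,_)→(p1,x,left)
state=p1 head=1 tape=z[_]xxy   (p1,_)→(p1,x,left)
state=p1 head=0 tape=[z]xxxy   (p1,z)→(p1,z,right)
state=p1 head=1 tape=z[x]xxy   (p1,x)→(p1,y,left)
state=p1 head=0 tape=[z]yxxy   (p1,z)→(p1,z,right)
state=p1 head=1 tape=z[y]xxy   (p1,y)→(p1,_,right)
state=p1 head=2 tape=z_[x]xy   (p1,x)→(p1,y,left)
state=p1 head=1 tape=z[_]yxy   (p1,_)→(p1,x,left)
state=p1 head=0 tape=[z]xyxy   (p1,z)→(p1,z,right)
state=p1 head=1 tape=z[x]yxy   (p1,x)→(p1,y,left)
state=p1 head=0 tape=[z]yyxy   (p1,z)→(p1,z,right)
state=p1 head=1 tape=z[y]yxy   (p1,y)→(p1,_,right)
state=p1 head=2 tape=z_[y]xy   (p1,y)→(p1,_,right)
state=p1 head=3 tape=z__[x]y   (p1,x)→(p1,y,left)
state=p1 head=2 tape=z_[_]yy   (p1,_)→(p1,x,left)
state=p1 head=1 tape=z[_]xyy   (p1,_)→(p1,x,left)
state=p1 head=0 tape=[z]xxyy   (p1,z)→(p1,z,right)
state=p1 head=1 tape=z[x]xyy   (p1,x)→(p1,y,left)
state=p1 head=0 tape=[z]yxyy   (p1,z)→(p1,z,right)
state=p1 head=1 tape=z[y]xyy   (p1,y)→(p1,_,right)
state=p1 head=2 tape=z_[x]yy   (p1,x)→(p1,y,left)
state=p1 head=1 tape=z[_]yyy   (p1,_)→(p1,x,left)
state=p1 head=0 tape=[z]xyyy   (p1,z)→(p1,z,right)
state=p1 head=1 tape=z[x]yyy   (p1,x)→(p1,y,left)
state=p1 head=0 tape=[z]yyyy
After 32 steps: state p1, head at 0, tape zyyyy.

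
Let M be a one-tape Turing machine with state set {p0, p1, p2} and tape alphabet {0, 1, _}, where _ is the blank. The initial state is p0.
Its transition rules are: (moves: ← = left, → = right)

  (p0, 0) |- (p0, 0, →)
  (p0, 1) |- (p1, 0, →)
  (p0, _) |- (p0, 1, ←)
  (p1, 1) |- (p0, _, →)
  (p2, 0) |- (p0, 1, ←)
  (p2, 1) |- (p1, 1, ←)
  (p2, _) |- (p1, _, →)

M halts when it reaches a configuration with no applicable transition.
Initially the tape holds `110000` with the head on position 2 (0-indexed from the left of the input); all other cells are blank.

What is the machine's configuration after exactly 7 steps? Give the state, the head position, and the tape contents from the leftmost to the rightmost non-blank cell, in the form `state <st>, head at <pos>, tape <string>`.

state p1, head at 7, tape 1100000

state=p0 head=2 tape=11[0]000__   (p0,0)→(p0,0,→)
state=p0 head=3 tape=110[0]00__   (p0,0)→(p0,0,→)
state=p0 head=4 tape=1100[0]0__   (p0,0)→(p0,0,→)
state=p0 head=5 tape=11000[0]__   (p0,0)→(p0,0,→)
state=p0 head=6 tape=110000[_]_   (p0,_)→(p0,1,←)
state=p0 head=5 tape=11000[0]1_   (p0,0)→(p0,0,→)
state=p0 head=6 tape=110000[1]_   (p0,1)→(p1,0,→)
state=p1 head=7 tape=1100000[_]
After 7 steps: state p1, head at 7, tape 1100000.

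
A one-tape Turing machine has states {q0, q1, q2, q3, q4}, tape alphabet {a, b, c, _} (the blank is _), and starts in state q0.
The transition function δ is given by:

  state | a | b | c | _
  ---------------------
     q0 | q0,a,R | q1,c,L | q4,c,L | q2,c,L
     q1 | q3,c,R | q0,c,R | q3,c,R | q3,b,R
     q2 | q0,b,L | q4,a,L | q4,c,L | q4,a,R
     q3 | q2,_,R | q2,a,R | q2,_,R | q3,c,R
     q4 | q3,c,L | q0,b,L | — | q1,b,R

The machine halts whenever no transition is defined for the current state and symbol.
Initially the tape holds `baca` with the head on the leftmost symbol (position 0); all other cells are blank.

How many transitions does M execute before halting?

state=q0 head=0 tape=____[b]aca   (q0,b)→(q1,c,L)
state=q1 head=-1 tape=___[_]caca   (q1,_)→(q3,b,R)
state=q3 head=0 tape=___b[c]aca   (q3,c)→(q2,_,R)
state=q2 head=1 tape=___b_[a]ca   (q2,a)→(q0,b,L)
state=q0 head=0 tape=___b[_]bca   (q0,_)→(q2,c,L)
state=q2 head=-1 tape=___[b]cbca   (q2,b)→(q4,a,L)
state=q4 head=-2 tape=__[_]acbca   (q4,_)→(q1,b,R)
state=q1 head=-1 tape=__b[a]cbca   (q1,a)→(q3,c,R)
state=q3 head=0 tape=__bc[c]bca   (q3,c)→(q2,_,R)
state=q2 head=1 tape=__bc_[b]ca   (q2,b)→(q4,a,L)
state=q4 head=0 tape=__bc[_]aca   (q4,_)→(q1,b,R)
state=q1 head=1 tape=__bcb[a]ca   (q1,a)→(q3,c,R)
state=q3 head=2 tape=__bcbc[c]a   (q3,c)→(q2,_,R)
state=q2 head=3 tape=__bcbc_[a]   (q2,a)→(q0,b,L)
state=q0 head=2 tape=__bcbc[_]b   (q0,_)→(q2,c,L)
state=q2 head=1 tape=__bcb[c]cb   (q2,c)→(q4,c,L)
state=q4 head=0 tape=__bc[b]ccb   (q4,b)→(q0,b,L)
state=q0 head=-1 tape=__b[c]bccb   (q0,c)→(q4,c,L)
state=q4 head=-2 tape=__[b]cbccb   (q4,b)→(q0,b,L)
state=q0 head=-3 tape=_[_]bcbccb   (q0,_)→(q2,c,L)
state=q2 head=-4 tape=[_]cbcbccb   (q2,_)→(q4,a,R)
state=q4 head=-3 tape=a[c]bcbccb
M halts after 21 transitions.

21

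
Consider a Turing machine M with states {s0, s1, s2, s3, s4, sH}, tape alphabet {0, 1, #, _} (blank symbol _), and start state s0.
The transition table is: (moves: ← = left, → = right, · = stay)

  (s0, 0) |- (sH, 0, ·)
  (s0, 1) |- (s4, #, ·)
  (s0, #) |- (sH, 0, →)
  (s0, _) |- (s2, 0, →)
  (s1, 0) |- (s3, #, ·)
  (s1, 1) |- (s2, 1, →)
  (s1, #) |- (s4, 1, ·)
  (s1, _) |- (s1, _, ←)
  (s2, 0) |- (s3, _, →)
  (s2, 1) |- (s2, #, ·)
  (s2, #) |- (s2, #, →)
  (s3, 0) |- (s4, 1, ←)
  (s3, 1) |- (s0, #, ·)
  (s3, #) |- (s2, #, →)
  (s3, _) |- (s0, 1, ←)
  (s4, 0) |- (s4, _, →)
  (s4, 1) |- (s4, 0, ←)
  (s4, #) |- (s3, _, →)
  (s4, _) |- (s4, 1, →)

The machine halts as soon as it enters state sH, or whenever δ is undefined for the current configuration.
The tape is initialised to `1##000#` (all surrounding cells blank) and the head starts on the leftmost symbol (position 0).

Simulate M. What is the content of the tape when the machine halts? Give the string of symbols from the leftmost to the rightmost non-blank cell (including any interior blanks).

1_____0#

state=s0 head=0 tape=[1]##000#__   (s0,1)→(s4,#,·)
state=s4 head=0 tape=[#]##000#__   (s4,#)→(s3,_,→)
state=s3 head=1 tape=_[#]#000#__   (s3,#)→(s2,#,→)
state=s2 head=2 tape=_#[#]000#__   (s2,#)→(s2,#,→)
state=s2 head=3 tape=_##[0]00#__   (s2,0)→(s3,_,→)
state=s3 head=4 tape=_##_[0]0#__   (s3,0)→(s4,1,←)
state=s4 head=3 tape=_##[_]10#__   (s4,_)→(s4,1,→)
state=s4 head=4 tape=_##1[1]0#__   (s4,1)→(s4,0,←)
state=s4 head=3 tape=_##[1]00#__   (s4,1)→(s4,0,←)
state=s4 head=2 tape=_#[#]000#__   (s4,#)→(s3,_,→)
state=s3 head=3 tape=_#_[0]00#__   (s3,0)→(s4,1,←)
state=s4 head=2 tape=_#[_]100#__   (s4,_)→(s4,1,→)
state=s4 head=3 tape=_#1[1]00#__   (s4,1)→(s4,0,←)
state=s4 head=2 tape=_#[1]000#__   (s4,1)→(s4,0,←)
state=s4 head=1 tape=_[#]0000#__   (s4,#)→(s3,_,→)
state=s3 head=2 tape=__[0]000#__   (s3,0)→(s4,1,←)
state=s4 head=1 tape=_[_]1000#__   (s4,_)→(s4,1,→)
state=s4 head=2 tape=_1[1]000#__   (s4,1)→(s4,0,←)
state=s4 head=1 tape=_[1]0000#__   (s4,1)→(s4,0,←)
state=s4 head=0 tape=[_]00000#__   (s4,_)→(s4,1,→)
state=s4 head=1 tape=1[0]0000#__   (s4,0)→(s4,_,→)
state=s4 head=2 tape=1_[0]000#__   (s4,0)→(s4,_,→)
state=s4 head=3 tape=1__[0]00#__   (s4,0)→(s4,_,→)
state=s4 head=4 tape=1___[0]0#__   (s4,0)→(s4,_,→)
state=s4 head=5 tape=1____[0]#__   (s4,0)→(s4,_,→)
state=s4 head=6 tape=1_____[#]__   (s4,#)→(s3,_,→)
state=s3 head=7 tape=1______[_]_   (s3,_)→(s0,1,←)
state=s0 head=6 tape=1_____[_]1_   (s0,_)→(s2,0,→)
state=s2 head=7 tape=1_____0[1]_   (s2,1)→(s2,#,·)
state=s2 head=7 tape=1_____0[#]_   (s2,#)→(s2,#,→)
state=s2 head=8 tape=1_____0#[_]
The non-blank tape span at halt is 1_____0#.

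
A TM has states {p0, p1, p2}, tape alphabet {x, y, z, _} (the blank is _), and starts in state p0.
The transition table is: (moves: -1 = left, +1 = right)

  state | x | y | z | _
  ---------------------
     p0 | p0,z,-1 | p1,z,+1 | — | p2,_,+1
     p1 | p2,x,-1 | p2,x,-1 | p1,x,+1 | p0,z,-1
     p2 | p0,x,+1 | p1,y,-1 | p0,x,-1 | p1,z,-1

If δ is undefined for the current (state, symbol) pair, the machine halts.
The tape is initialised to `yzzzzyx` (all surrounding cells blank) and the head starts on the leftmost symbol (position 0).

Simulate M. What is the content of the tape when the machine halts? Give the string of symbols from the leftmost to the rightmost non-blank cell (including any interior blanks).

zzzzzzx

state=p0 head=0 tape=[y]zzzzyx   (p0,y)→(p1,z,+1)
state=p1 head=1 tape=z[z]zzzyx   (p1,z)→(p1,x,+1)
state=p1 head=2 tape=zx[z]zzyx   (p1,z)→(p1,x,+1)
state=p1 head=3 tape=zxx[z]zyx   (p1,z)→(p1,x,+1)
state=p1 head=4 tape=zxxx[z]yx   (p1,z)→(p1,x,+1)
state=p1 head=5 tape=zxxxx[y]x   (p1,y)→(p2,x,-1)
state=p2 head=4 tape=zxxx[x]xx   (p2,x)→(p0,x,+1)
state=p0 head=5 tape=zxxxx[x]x   (p0,x)→(p0,z,-1)
state=p0 head=4 tape=zxxx[x]zx   (p0,x)→(p0,z,-1)
state=p0 head=3 tape=zxx[x]zzx   (p0,x)→(p0,z,-1)
state=p0 head=2 tape=zx[x]zzzx   (p0,x)→(p0,z,-1)
state=p0 head=1 tape=z[x]zzzzx   (p0,x)→(p0,z,-1)
state=p0 head=0 tape=[z]zzzzzx
The non-blank tape span at halt is zzzzzzx.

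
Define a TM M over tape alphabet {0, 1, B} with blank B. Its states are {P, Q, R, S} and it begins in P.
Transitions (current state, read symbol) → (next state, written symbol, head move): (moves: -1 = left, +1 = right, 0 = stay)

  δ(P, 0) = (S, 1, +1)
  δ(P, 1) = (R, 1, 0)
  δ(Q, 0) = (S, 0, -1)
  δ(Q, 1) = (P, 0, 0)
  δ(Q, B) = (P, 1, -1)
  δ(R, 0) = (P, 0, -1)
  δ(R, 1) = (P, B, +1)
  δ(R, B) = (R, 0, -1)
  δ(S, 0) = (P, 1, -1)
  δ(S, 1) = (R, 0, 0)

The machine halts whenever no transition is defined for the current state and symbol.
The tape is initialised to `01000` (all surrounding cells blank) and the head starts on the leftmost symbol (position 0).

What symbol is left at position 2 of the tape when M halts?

B

P | [0]1000B   read 0 → write 1, move +1, go to S
S | 1[1]000B   read 1 → write 0, move 0, go to R
R | 1[0]000B   read 0 → write 0, move -1, go to P
P | [1]0000B   read 1 → write 1, move 0, go to R
R | [1]0000B   read 1 → write B, move +1, go to P
P | B[0]000B   read 0 → write 1, move +1, go to S
S | B1[0]00B   read 0 → write 1, move -1, go to P
P | B[1]100B   read 1 → write 1, move 0, go to R
R | B[1]100B   read 1 → write B, move +1, go to P
P | BB[1]00B   read 1 → write 1, move 0, go to R
R | BB[1]00B   read 1 → write B, move +1, go to P
P | BBB[0]0B   read 0 → write 1, move +1, go to S
S | BBB1[0]B   read 0 → write 1, move -1, go to P
P | BBB[1]1B   read 1 → write 1, move 0, go to R
R | BBB[1]1B   read 1 → write B, move +1, go to P
P | BBBB[1]B   read 1 → write 1, move 0, go to R
R | BBBB[1]B   read 1 → write B, move +1, go to P
P | BBBBB[B]
Cell 2 holds B when M halts.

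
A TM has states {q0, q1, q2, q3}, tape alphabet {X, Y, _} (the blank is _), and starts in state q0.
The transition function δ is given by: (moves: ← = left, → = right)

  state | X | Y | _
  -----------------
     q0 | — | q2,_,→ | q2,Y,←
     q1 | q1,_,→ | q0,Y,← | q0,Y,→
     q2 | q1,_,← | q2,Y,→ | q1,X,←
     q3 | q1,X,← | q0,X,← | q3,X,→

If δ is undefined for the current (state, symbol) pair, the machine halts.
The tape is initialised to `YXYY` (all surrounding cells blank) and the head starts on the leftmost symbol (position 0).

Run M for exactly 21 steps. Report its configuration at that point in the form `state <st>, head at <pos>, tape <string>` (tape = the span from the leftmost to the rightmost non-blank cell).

state q2, head at 3, tape YY_YX

q0 | [Y]XYY_   read Y → write _, move →, go to q2
q2 | _[X]YY_   read X → write _, move ←, go to q1
q1 | [_]_YY_   read _ → write Y, move →, go to q0
q0 | Y[_]YY_   read _ → write Y, move ←, go to q2
q2 | [Y]YYY_   read Y → write Y, move →, go to q2
q2 | Y[Y]YY_   read Y → write Y, move →, go to q2
q2 | YY[Y]Y_   read Y → write Y, move →, go to q2
q2 | YYY[Y]_   read Y → write Y, move →, go to q2
q2 | YYYY[_]   read _ → write X, move ←, go to q1
q1 | YYY[Y]X   read Y → write Y, move ←, go to q0
q0 | YY[Y]YX   read Y → write _, move →, go to q2
q2 | YY_[Y]X   read Y → write Y, move →, go to q2
q2 | YY_Y[X]   read X → write _, move ←, go to q1
q1 | YY_[Y]_   read Y → write Y, move ←, go to q0
q0 | YY[_]Y_   read _ → write Y, move ←, go to q2
q2 | Y[Y]YY_   read Y → write Y, move →, go to q2
q2 | YY[Y]Y_   read Y → write Y, move →, go to q2
q2 | YYY[Y]_   read Y → write Y, move →, go to q2
q2 | YYYY[_]   read _ → write X, move ←, go to q1
q1 | YYY[Y]X   read Y → write Y, move ←, go to q0
q0 | YY[Y]YX   read Y → write _, move →, go to q2
q2 | YY_[Y]X
After 21 steps: state q2, head at 3, tape YY_YX.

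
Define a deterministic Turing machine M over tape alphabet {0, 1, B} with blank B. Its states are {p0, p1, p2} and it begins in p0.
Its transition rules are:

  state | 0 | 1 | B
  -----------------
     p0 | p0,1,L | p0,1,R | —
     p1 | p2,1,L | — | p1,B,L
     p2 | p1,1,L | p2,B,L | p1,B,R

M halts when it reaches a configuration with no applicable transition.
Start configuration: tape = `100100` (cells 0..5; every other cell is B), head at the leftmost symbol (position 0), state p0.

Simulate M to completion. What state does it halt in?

state=p0 head=0 tape=[1]00100B   (p0,1)→(p0,1,R)
state=p0 head=1 tape=1[0]0100B   (p0,0)→(p0,1,L)
state=p0 head=0 tape=[1]10100B   (p0,1)→(p0,1,R)
state=p0 head=1 tape=1[1]0100B   (p0,1)→(p0,1,R)
state=p0 head=2 tape=11[0]100B   (p0,0)→(p0,1,L)
state=p0 head=1 tape=1[1]1100B   (p0,1)→(p0,1,R)
state=p0 head=2 tape=11[1]100B   (p0,1)→(p0,1,R)
state=p0 head=3 tape=111[1]00B   (p0,1)→(p0,1,R)
state=p0 head=4 tape=1111[0]0B   (p0,0)→(p0,1,L)
state=p0 head=3 tape=111[1]10B   (p0,1)→(p0,1,R)
state=p0 head=4 tape=1111[1]0B   (p0,1)→(p0,1,R)
state=p0 head=5 tape=11111[0]B   (p0,0)→(p0,1,L)
state=p0 head=4 tape=1111[1]1B   (p0,1)→(p0,1,R)
state=p0 head=5 tape=11111[1]B   (p0,1)→(p0,1,R)
state=p0 head=6 tape=111111[B]
No transition is defined for (p0, B); M halts in state p0.

p0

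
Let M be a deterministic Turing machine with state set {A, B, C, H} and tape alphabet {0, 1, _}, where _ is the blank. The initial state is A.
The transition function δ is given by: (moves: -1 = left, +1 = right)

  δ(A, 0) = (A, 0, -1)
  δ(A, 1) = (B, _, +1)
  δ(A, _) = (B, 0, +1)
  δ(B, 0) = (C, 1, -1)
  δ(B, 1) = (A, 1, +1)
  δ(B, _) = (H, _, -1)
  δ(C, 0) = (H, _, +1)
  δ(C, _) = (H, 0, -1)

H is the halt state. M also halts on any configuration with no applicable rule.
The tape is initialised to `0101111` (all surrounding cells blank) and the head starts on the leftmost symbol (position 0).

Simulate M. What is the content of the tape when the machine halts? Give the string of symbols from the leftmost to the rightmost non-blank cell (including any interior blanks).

A | _[0]101111   read 0 → write 0, move -1, go to A
A | [_]0101111   read _ → write 0, move +1, go to B
B | 0[0]101111   read 0 → write 1, move -1, go to C
C | [0]1101111   read 0 → write _, move +1, go to H
H | _[1]101111
The non-blank tape span at halt is 1101111.

1101111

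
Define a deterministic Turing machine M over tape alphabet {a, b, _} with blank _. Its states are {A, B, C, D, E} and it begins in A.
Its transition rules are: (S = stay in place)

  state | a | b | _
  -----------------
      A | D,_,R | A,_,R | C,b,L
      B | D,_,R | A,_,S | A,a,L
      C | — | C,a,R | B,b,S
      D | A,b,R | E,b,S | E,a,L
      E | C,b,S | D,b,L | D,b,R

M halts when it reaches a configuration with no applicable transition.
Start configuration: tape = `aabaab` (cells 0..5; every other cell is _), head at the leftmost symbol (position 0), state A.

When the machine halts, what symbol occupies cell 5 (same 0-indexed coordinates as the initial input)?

a

A | [a]abaab__   read a → write _, move R, go to D
D | _[a]baab__   read a → write b, move R, go to A
A | _b[b]aab__   read b → write _, move R, go to A
A | _b_[a]ab__   read a → write _, move R, go to D
D | _b__[a]b__   read a → write b, move R, go to A
A | _b__b[b]__   read b → write _, move R, go to A
A | _b__b_[_]_   read _ → write b, move L, go to C
C | _b__b[_]b_   read _ → write b, move S, go to B
B | _b__b[b]b_   read b → write _, move S, go to A
A | _b__b[_]b_   read _ → write b, move L, go to C
C | _b__[b]bb_   read b → write a, move R, go to C
C | _b__a[b]b_   read b → write a, move R, go to C
C | _b__aa[b]_   read b → write a, move R, go to C
C | _b__aaa[_]   read _ → write b, move S, go to B
B | _b__aaa[b]   read b → write _, move S, go to A
A | _b__aaa[_]   read _ → write b, move L, go to C
C | _b__aa[a]b
Cell 5 holds a when M halts.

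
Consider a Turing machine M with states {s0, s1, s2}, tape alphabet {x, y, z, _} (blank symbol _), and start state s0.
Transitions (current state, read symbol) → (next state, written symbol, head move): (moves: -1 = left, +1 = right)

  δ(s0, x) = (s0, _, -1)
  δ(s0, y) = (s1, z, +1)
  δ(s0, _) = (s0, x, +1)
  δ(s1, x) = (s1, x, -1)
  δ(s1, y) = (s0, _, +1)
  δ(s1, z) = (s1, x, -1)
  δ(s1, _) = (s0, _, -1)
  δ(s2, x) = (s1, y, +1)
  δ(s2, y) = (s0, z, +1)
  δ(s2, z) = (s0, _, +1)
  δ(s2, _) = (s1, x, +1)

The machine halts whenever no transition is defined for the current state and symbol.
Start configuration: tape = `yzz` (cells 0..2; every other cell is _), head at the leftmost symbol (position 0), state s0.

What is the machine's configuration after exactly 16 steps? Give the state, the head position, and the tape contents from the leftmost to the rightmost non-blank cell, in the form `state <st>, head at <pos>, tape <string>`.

state s0, head at -2, tape xx___z

state=s0 head=0 tape=___[y]zz   (s0,y)→(s1,z,+1)
state=s1 head=1 tape=___z[z]z   (s1,z)→(s1,x,-1)
state=s1 head=0 tape=___[z]xz   (s1,z)→(s1,x,-1)
state=s1 head=-1 tape=__[_]xxz   (s1,_)→(s0,_,-1)
state=s0 head=-2 tape=_[_]_xxz   (s0,_)→(s0,x,+1)
state=s0 head=-1 tape=_x[_]xxz   (s0,_)→(s0,x,+1)
state=s0 head=0 tape=_xx[x]xz   (s0,x)→(s0,_,-1)
state=s0 head=-1 tape=_x[x]_xz   (s0,x)→(s0,_,-1)
state=s0 head=-2 tape=_[x]__xz   (s0,x)→(s0,_,-1)
state=s0 head=-3 tape=[_]___xz   (s0,_)→(s0,x,+1)
state=s0 head=-2 tape=x[_]__xz   (s0,_)→(s0,x,+1)
state=s0 head=-1 tape=xx[_]_xz   (s0,_)→(s0,x,+1)
state=s0 head=0 tape=xxx[_]xz   (s0,_)→(s0,x,+1)
state=s0 head=1 tape=xxxx[x]z   (s0,x)→(s0,_,-1)
state=s0 head=0 tape=xxx[x]_z   (s0,x)→(s0,_,-1)
state=s0 head=-1 tape=xx[x]__z   (s0,x)→(s0,_,-1)
state=s0 head=-2 tape=x[x]___z
After 16 steps: state s0, head at -2, tape xx___z.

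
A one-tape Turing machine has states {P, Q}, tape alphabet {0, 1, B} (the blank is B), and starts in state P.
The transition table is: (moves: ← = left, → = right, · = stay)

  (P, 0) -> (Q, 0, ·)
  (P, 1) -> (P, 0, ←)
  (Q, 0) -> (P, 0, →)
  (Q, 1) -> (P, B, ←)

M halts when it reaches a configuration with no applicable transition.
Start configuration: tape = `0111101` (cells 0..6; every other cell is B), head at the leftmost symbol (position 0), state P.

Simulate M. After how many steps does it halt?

P | [0]111101B   read 0 → write 0, move ·, go to Q
Q | [0]111101B   read 0 → write 0, move →, go to P
P | 0[1]11101B   read 1 → write 0, move ←, go to P
P | [0]011101B   read 0 → write 0, move ·, go to Q
Q | [0]011101B   read 0 → write 0, move →, go to P
P | 0[0]11101B   read 0 → write 0, move ·, go to Q
Q | 0[0]11101B   read 0 → write 0, move →, go to P
P | 00[1]1101B   read 1 → write 0, move ←, go to P
P | 0[0]01101B   read 0 → write 0, move ·, go to Q
Q | 0[0]01101B   read 0 → write 0, move →, go to P
P | 00[0]1101B   read 0 → write 0, move ·, go to Q
Q | 00[0]1101B   read 0 → write 0, move →, go to P
P | 000[1]101B   read 1 → write 0, move ←, go to P
P | 00[0]0101B   read 0 → write 0, move ·, go to Q
Q | 00[0]0101B   read 0 → write 0, move →, go to P
P | 000[0]101B   read 0 → write 0, move ·, go to Q
Q | 000[0]101B   read 0 → write 0, move →, go to P
P | 0000[1]01B   read 1 → write 0, move ←, go to P
P | 000[0]001B   read 0 → write 0, move ·, go to Q
Q | 000[0]001B   read 0 → write 0, move →, go to P
P | 0000[0]01B   read 0 → write 0, move ·, go to Q
Q | 0000[0]01B   read 0 → write 0, move →, go to P
P | 00000[0]1B   read 0 → write 0, move ·, go to Q
Q | 00000[0]1B   read 0 → write 0, move →, go to P
P | 000000[1]B   read 1 → write 0, move ←, go to P
P | 00000[0]0B   read 0 → write 0, move ·, go to Q
Q | 00000[0]0B   read 0 → write 0, move →, go to P
P | 000000[0]B   read 0 → write 0, move ·, go to Q
Q | 000000[0]B   read 0 → write 0, move →, go to P
P | 0000000[B]
M halts after 29 transitions.

29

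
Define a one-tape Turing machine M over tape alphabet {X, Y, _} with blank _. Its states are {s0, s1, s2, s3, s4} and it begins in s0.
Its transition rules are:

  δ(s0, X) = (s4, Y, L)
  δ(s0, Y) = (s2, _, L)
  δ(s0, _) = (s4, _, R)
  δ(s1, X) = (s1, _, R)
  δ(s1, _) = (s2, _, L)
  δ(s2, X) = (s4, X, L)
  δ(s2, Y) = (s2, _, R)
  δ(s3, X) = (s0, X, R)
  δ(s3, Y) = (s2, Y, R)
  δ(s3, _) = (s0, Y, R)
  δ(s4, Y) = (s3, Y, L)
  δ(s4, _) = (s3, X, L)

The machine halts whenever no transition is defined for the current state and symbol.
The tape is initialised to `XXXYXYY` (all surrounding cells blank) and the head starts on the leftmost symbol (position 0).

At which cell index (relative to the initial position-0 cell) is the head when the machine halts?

-2

s0 | ___[X]XXYXYY   read X → write Y, move L, go to s4
s4 | __[_]YXXYXYY   read _ → write X, move L, go to s3
s3 | _[_]XYXXYXYY   read _ → write Y, move R, go to s0
s0 | _Y[X]YXXYXYY   read X → write Y, move L, go to s4
s4 | _[Y]YYXXYXYY   read Y → write Y, move L, go to s3
s3 | [_]YYYXXYXYY   read _ → write Y, move R, go to s0
s0 | Y[Y]YYXXYXYY   read Y → write _, move L, go to s2
s2 | [Y]_YYXXYXYY   read Y → write _, move R, go to s2
s2 | _[_]YYXXYXYY
At halt the head is at cell -2.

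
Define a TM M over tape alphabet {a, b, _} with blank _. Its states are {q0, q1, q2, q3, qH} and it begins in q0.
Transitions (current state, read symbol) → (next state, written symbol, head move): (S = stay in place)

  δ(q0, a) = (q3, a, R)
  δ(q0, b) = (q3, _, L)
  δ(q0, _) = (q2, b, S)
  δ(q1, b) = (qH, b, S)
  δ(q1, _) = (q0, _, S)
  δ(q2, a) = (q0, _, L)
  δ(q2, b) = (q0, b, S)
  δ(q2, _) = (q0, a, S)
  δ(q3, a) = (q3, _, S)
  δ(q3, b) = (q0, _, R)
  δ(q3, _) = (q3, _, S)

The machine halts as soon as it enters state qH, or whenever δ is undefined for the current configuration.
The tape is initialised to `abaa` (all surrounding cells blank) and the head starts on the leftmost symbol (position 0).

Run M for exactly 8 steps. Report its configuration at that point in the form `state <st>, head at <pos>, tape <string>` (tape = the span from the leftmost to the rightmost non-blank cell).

state q3, head at 3, tape a_a

q0 | [a]baa   read a → write a, move R, go to q3
q3 | a[b]aa   read b → write _, move R, go to q0
q0 | a_[a]a   read a → write a, move R, go to q3
q3 | a_a[a]   read a → write _, move S, go to q3
q3 | a_a[_]   read _ → write _, move S, go to q3
q3 | a_a[_]   read _ → write _, move S, go to q3
q3 | a_a[_]   read _ → write _, move S, go to q3
q3 | a_a[_]   read _ → write _, move S, go to q3
q3 | a_a[_]
After 8 steps: state q3, head at 3, tape a_a.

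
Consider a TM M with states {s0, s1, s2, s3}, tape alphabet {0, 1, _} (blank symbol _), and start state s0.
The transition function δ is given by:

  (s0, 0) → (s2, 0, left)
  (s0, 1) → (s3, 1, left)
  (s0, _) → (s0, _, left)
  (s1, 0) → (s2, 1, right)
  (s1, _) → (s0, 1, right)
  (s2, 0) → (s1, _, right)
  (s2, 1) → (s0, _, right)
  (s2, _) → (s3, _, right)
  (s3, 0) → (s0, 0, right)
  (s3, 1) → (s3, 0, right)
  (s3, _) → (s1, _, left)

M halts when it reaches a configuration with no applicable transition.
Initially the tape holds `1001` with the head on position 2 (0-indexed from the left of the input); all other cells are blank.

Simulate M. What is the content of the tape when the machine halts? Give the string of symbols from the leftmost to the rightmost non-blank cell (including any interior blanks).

1_1

s0 | 10[0]1_   read 0 → write 0, move left, go to s2
s2 | 1[0]01_   read 0 → write _, move right, go to s1
s1 | 1_[0]1_   read 0 → write 1, move right, go to s2
s2 | 1_1[1]_   read 1 → write _, move right, go to s0
s0 | 1_1_[_]   read _ → write _, move left, go to s0
s0 | 1_1[_]_   read _ → write _, move left, go to s0
s0 | 1_[1]__   read 1 → write 1, move left, go to s3
s3 | 1[_]1__   read _ → write _, move left, go to s1
s1 | [1]_1__
The non-blank tape span at halt is 1_1.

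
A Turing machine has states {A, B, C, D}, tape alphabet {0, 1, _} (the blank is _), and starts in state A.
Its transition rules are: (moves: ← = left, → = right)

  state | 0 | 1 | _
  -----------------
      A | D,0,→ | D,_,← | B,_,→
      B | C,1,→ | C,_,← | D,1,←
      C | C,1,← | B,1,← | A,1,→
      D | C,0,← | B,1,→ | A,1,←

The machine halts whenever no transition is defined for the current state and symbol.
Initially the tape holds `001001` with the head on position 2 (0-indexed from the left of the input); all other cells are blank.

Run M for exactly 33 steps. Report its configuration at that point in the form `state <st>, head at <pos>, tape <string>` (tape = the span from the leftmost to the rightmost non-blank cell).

state=A head=2 tape=_____00[1]001   (A,1)→(D,_,←)
state=D head=1 tape=_____0[0]_001   (D,0)→(C,0,←)
state=C head=0 tape=_____[0]0_001   (C,0)→(C,1,←)
state=C head=-1 tape=____[_]10_001   (C,_)→(A,1,→)
state=A head=0 tape=____1[1]0_001   (A,1)→(D,_,←)
state=D head=-1 tape=____[1]_0_001   (D,1)→(B,1,→)
state=B head=0 tape=____1[_]0_001   (B,_)→(D,1,←)
state=D head=-1 tape=____[1]10_001   (D,1)→(B,1,→)
state=B head=0 tape=____1[1]0_001   (B,1)→(C,_,←)
state=C head=-1 tape=____[1]_0_001   (C,1)→(B,1,←)
state=B head=-2 tape=___[_]1_0_001   (B,_)→(D,1,←)
state=D head=-3 tape=__[_]11_0_001   (D,_)→(A,1,←)
state=A head=-4 tape=_[_]111_0_001   (A,_)→(B,_,→)
state=B head=-3 tape=__[1]11_0_001   (B,1)→(C,_,←)
state=C head=-4 tape=_[_]_11_0_001   (C,_)→(A,1,→)
state=A head=-3 tape=_1[_]11_0_001   (A,_)→(B,_,→)
state=B head=-2 tape=_1_[1]1_0_001   (B,1)→(C,_,←)
state=C head=-3 tape=_1[_]_1_0_001   (C,_)→(A,1,→)
state=A head=-2 tape=_11[_]1_0_001   (A,_)→(B,_,→)
state=B head=-1 tape=_11_[1]_0_001   (B,1)→(C,_,←)
state=C head=-2 tape=_11[_]__0_001   (C,_)→(A,1,→)
state=A head=-1 tape=_111[_]_0_001   (A,_)→(B,_,→)
state=B head=0 tape=_111_[_]0_001   (B,_)→(D,1,←)
state=D head=-1 tape=_111[_]10_001   (D,_)→(A,1,←)
state=A head=-2 tape=_11[1]110_001   (A,1)→(D,_,←)
state=D head=-3 tape=_1[1]_110_001   (D,1)→(B,1,→)
state=B head=-2 tape=_11[_]110_001   (B,_)→(D,1,←)
state=D head=-3 tape=_1[1]1110_001   (D,1)→(B,1,→)
state=B head=-2 tape=_11[1]110_001   (B,1)→(C,_,←)
state=C head=-3 tape=_1[1]_110_001   (C,1)→(B,1,←)
state=B head=-4 tape=_[1]1_110_001   (B,1)→(C,_,←)
state=C head=-5 tape=[_]_1_110_001   (C,_)→(A,1,→)
state=A head=-4 tape=1[_]1_110_001   (A,_)→(B,_,→)
state=B head=-3 tape=1_[1]_110_001
After 33 steps: state B, head at -3, tape 1_1_110_001.

state B, head at -3, tape 1_1_110_001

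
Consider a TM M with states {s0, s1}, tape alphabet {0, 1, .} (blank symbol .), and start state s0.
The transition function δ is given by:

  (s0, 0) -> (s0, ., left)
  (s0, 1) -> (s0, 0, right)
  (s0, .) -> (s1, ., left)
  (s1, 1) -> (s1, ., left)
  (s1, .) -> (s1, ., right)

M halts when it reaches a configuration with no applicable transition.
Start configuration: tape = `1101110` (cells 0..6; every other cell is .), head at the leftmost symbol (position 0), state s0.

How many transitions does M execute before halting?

20

s0 | ..[1]101110   read 1 → write 0, move right, go to s0
s0 | ..0[1]01110   read 1 → write 0, move right, go to s0
s0 | ..00[0]1110   read 0 → write ., move left, go to s0
s0 | ..0[0].1110   read 0 → write ., move left, go to s0
s0 | ..[0]..1110   read 0 → write ., move left, go to s0
s0 | .[.]...1110   read . → write ., move left, go to s1
s1 | [.]....1110   read . → write ., move right, go to s1
s1 | .[.]...1110   read . → write ., move right, go to s1
s1 | ..[.]..1110   read . → write ., move right, go to s1
s1 | ...[.].1110   read . → write ., move right, go to s1
s1 | ....[.]1110   read . → write ., move right, go to s1
s1 | .....[1]110   read 1 → write ., move left, go to s1
s1 | ....[.].110   read . → write ., move right, go to s1
s1 | .....[.]110   read . → write ., move right, go to s1
s1 | ......[1]10   read 1 → write ., move left, go to s1
s1 | .....[.].10   read . → write ., move right, go to s1
s1 | ......[.]10   read . → write ., move right, go to s1
s1 | .......[1]0   read 1 → write ., move left, go to s1
s1 | ......[.].0   read . → write ., move right, go to s1
s1 | .......[.]0   read . → write ., move right, go to s1
s1 | ........[0]
M halts after 20 transitions.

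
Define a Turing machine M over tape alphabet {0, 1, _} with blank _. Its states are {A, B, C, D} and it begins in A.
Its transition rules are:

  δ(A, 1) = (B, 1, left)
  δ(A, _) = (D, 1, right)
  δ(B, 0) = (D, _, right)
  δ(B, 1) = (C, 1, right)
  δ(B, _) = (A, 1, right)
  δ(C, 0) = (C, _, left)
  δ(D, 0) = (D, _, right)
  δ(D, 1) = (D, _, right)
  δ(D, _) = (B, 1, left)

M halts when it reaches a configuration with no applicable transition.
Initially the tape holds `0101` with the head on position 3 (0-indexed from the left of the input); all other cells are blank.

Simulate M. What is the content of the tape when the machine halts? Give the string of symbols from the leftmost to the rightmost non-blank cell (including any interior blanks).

state=A head=3 tape=010[1]_   (A,1)→(B,1,left)
state=B head=2 tape=01[0]1_   (B,0)→(D,_,right)
state=D head=3 tape=01_[1]_   (D,1)→(D,_,right)
state=D head=4 tape=01__[_]   (D,_)→(B,1,left)
state=B head=3 tape=01_[_]1   (B,_)→(A,1,right)
state=A head=4 tape=01_1[1]   (A,1)→(B,1,left)
state=B head=3 tape=01_[1]1   (B,1)→(C,1,right)
state=C head=4 tape=01_1[1]
The non-blank tape span at halt is 01_11.

01_11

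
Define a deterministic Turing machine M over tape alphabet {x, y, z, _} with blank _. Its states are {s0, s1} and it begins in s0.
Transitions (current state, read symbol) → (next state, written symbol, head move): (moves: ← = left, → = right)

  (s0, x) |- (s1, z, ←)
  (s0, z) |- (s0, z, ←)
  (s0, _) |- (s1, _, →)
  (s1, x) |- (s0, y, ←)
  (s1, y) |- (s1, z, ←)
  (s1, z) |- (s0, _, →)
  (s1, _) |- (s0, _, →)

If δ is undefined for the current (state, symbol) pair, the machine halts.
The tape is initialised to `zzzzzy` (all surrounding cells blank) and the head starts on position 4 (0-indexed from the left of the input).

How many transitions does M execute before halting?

19

state=s0 head=4 tape=_zzzz[z]y   (s0,z)→(s0,z,←)
state=s0 head=3 tape=_zzz[z]zy   (s0,z)→(s0,z,←)
state=s0 head=2 tape=_zz[z]zzy   (s0,z)→(s0,z,←)
state=s0 head=1 tape=_z[z]zzzy   (s0,z)→(s0,z,←)
state=s0 head=0 tape=_[z]zzzzy   (s0,z)→(s0,z,←)
state=s0 head=-1 tape=[_]zzzzzy   (s0,_)→(s1,_,→)
state=s1 head=0 tape=_[z]zzzzy   (s1,z)→(s0,_,→)
state=s0 head=1 tape=__[z]zzzy   (s0,z)→(s0,z,←)
state=s0 head=0 tape=_[_]zzzzy   (s0,_)→(s1,_,→)
state=s1 head=1 tape=__[z]zzzy   (s1,z)→(s0,_,→)
state=s0 head=2 tape=___[z]zzy   (s0,z)→(s0,z,←)
state=s0 head=1 tape=__[_]zzzy   (s0,_)→(s1,_,→)
state=s1 head=2 tape=___[z]zzy   (s1,z)→(s0,_,→)
state=s0 head=3 tape=____[z]zy   (s0,z)→(s0,z,←)
state=s0 head=2 tape=___[_]zzy   (s0,_)→(s1,_,→)
state=s1 head=3 tape=____[z]zy   (s1,z)→(s0,_,→)
state=s0 head=4 tape=_____[z]y   (s0,z)→(s0,z,←)
state=s0 head=3 tape=____[_]zy   (s0,_)→(s1,_,→)
state=s1 head=4 tape=_____[z]y   (s1,z)→(s0,_,→)
state=s0 head=5 tape=______[y]
M halts after 19 transitions.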